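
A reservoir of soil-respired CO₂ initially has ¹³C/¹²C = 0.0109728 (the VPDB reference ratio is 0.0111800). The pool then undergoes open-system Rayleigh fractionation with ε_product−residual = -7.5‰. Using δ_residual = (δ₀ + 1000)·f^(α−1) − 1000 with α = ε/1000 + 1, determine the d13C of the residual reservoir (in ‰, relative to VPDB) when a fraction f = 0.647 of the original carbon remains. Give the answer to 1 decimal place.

-15.3‰

δ₀ = (0.0109728/0.0111800 − 1)×1000 = (0.981467 − 1)×1000 = -18.533‰
α − 1 = ε/1000 = -0.0075
f^(α−1) = 0.647^(-0.0075) = 1.003271
δ_res = (-18.533 + 1000) × 1.003271 − 1000 = 984.677 − 1000 = -15.32‰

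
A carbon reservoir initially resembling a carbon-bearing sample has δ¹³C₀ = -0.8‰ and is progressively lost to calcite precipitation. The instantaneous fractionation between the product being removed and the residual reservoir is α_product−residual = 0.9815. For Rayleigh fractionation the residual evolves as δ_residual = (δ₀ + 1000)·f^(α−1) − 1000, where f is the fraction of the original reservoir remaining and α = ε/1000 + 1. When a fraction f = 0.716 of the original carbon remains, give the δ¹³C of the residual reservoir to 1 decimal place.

5.4‰

Rayleigh residual: δ_res = (δ₀ + 1000)·f^(α−1) − 1000
α − 1 = -0.01850
f^(α−1) = 0.716^(-0.01850) = 1.006200
δ_res = (-0.8 + 1000) × 1.006200 − 1000 = 1005.395 − 1000 = 5.39‰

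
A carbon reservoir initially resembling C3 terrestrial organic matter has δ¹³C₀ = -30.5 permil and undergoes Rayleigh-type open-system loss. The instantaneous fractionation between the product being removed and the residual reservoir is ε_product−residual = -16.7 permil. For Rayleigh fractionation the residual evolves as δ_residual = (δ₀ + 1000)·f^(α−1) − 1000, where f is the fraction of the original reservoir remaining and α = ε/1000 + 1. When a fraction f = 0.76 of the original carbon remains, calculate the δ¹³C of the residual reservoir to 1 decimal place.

Rayleigh residual: δ_res = (δ₀ + 1000)·f^(α−1) − 1000
α = ε/1000 + 1 = 0.98330, so α − 1 = -0.01670
f^(α−1) = 0.76^(-0.01670) = 1.004594
δ_res = (-30.5 + 1000) × 1.004594 − 1000 = 973.954 − 1000 = -26.05 permil

-26.0 permil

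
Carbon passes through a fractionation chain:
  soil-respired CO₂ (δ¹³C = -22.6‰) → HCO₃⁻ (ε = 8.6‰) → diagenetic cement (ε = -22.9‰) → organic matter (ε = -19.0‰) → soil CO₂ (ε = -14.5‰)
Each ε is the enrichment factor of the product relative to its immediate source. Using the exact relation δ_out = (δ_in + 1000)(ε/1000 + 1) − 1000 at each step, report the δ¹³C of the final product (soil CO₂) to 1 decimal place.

step 1: δ = (-22.60 + 1000)·(8.6/1000 + 1) − 1000 = -14.19‰
step 2: δ = (-14.19 + 1000)·(-22.9/1000 + 1) − 1000 = -36.77‰
step 3: δ = (-36.77 + 1000)·(-19.0/1000 + 1) − 1000 = -55.07‰
step 4: δ = (-55.07 + 1000)·(-14.5/1000 + 1) − 1000 = -68.77‰

-68.8‰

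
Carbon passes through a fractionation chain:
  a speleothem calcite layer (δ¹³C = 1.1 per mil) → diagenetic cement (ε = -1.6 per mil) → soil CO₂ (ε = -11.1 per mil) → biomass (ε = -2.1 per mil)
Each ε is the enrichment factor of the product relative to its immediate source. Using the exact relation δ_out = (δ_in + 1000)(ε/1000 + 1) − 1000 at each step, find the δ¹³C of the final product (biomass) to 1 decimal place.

-13.7 per mil

step 1: δ = (1.10 + 1000)·(-1.6/1000 + 1) − 1000 = -0.50 per mil
step 2: δ = (-0.50 + 1000)·(-11.1/1000 + 1) − 1000 = -11.60 per mil
step 3: δ = (-11.60 + 1000)·(-2.1/1000 + 1) − 1000 = -13.67 per mil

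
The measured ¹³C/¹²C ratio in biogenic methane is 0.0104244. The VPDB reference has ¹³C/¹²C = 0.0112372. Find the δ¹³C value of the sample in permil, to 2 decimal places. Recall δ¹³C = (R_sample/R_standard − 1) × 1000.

-72.33 permil

δ¹³C = (R_sample / R_standard − 1) × 1000
R_sample / R_standard = 0.0104244 / 0.0112372 = 0.927669
δ¹³C = (0.927669 − 1) × 1000 = -72.331 permil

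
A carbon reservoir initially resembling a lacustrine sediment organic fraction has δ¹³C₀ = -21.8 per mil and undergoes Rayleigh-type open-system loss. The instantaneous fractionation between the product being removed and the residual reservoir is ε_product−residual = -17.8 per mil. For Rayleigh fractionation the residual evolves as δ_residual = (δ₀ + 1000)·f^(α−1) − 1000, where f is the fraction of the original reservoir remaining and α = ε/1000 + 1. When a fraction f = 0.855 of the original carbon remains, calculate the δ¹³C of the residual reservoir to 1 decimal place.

Rayleigh residual: δ_res = (δ₀ + 1000)·f^(α−1) − 1000
α = ε/1000 + 1 = 0.98220, so α − 1 = -0.01780
f^(α−1) = 0.855^(-0.01780) = 1.002792
δ_res = (-21.8 + 1000) × 1.002792 − 1000 = 980.931 − 1000 = -19.07 per mil

-19.1 per mil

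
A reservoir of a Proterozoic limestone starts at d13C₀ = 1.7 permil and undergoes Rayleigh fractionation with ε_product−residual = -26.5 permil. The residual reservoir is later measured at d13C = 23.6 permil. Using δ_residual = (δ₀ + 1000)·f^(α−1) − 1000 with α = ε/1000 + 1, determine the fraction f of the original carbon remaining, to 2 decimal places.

α − 1 = ε/1000 = -0.0265
(δ_res + 1000)/(δ₀ + 1000) = (23.6 + 1000)/(1.7 + 1000) = 1023.6/1001.7 = 1.021863
f = 1.021863^(1/-0.0265) = exp(ln(1.021863)/-0.0265) = exp(0.02163/-0.0265)
f = exp(-0.8161) = 0.4421

0.44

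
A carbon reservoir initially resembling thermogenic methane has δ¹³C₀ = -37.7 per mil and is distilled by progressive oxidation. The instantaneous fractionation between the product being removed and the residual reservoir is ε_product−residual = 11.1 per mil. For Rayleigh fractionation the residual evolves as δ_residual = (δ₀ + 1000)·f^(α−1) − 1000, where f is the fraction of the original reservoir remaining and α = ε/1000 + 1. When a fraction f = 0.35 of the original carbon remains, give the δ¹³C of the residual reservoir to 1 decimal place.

Rayleigh residual: δ_res = (δ₀ + 1000)·f^(α−1) − 1000
α = ε/1000 + 1 = 1.01110, so α − 1 = 0.01110
f^(α−1) = 0.35^(0.01110) = 0.988415
δ_res = (-37.7 + 1000) × 0.988415 − 1000 = 951.151 − 1000 = -48.85 per mil

-48.8 per mil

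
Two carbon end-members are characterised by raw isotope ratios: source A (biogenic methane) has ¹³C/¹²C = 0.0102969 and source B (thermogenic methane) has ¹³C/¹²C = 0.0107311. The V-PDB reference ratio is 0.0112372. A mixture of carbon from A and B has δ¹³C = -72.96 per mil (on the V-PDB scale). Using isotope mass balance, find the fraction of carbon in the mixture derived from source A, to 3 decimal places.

0.723

δ_A = (0.0102969/0.0112372 − 1)×1000 = (0.916323 − 1)×1000 = -83.677 per mil
δ_B = (0.0107311/0.0112372 − 1)×1000 = (0.954962 − 1)×1000 = -45.038 per mil
f_A = (δ_mix − δ_B)/(δ_A − δ_B) = (-72.96 − (-45.038))/(-83.677 − (-45.038))
f_A = -27.922 / -38.640 = 0.7226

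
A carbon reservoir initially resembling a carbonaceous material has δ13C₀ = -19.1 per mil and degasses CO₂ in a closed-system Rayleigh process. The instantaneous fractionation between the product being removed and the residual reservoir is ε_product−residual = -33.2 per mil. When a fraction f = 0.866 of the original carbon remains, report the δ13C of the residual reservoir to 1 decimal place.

-14.4 per mil

Rayleigh residual: δ_res = (δ₀ + 1000)·f^(α−1) − 1000
α = ε/1000 + 1 = 0.96680, so α − 1 = -0.03320
f^(α−1) = 0.866^(-0.03320) = 1.004788
δ_res = (-19.1 + 1000) × 1.004788 − 1000 = 985.596 − 1000 = -14.40 per mil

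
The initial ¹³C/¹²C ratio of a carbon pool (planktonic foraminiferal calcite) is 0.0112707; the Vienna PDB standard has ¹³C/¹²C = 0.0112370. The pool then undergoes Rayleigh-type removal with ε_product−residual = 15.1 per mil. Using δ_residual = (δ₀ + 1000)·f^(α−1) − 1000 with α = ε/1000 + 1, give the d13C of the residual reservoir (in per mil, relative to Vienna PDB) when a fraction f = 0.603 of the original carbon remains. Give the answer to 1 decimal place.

δ₀ = (0.0112707/0.0112370 − 1)×1000 = (1.002999 − 1)×1000 = 2.999 per mil
α − 1 = ε/1000 = 0.0151
f^(α−1) = 0.603^(0.0151) = 0.992391
δ_res = (2.999 + 1000) × 0.992391 − 1000 = 995.367 − 1000 = -4.63 per mil

-4.6 per mil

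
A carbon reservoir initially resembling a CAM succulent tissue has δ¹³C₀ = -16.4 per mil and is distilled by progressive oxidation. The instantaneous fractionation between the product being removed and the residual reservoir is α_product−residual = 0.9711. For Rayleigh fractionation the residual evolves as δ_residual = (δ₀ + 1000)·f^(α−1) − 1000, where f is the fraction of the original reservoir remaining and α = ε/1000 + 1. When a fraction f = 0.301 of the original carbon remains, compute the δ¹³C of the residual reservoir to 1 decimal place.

18.3 per mil

Rayleigh residual: δ_res = (δ₀ + 1000)·f^(α−1) − 1000
α − 1 = -0.02890
f^(α−1) = 0.301^(-0.02890) = 1.035308
δ_res = (-16.4 + 1000) × 1.035308 − 1000 = 1018.329 − 1000 = 18.33 per mil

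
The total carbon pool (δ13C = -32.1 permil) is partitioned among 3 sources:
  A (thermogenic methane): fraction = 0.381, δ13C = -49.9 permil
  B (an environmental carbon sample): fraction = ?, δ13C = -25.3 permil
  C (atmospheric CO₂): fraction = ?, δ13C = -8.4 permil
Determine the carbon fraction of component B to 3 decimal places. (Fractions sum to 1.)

0.467

Let f_B and f_C be the unknown fractions; fractions sum to 1 so f_B + f_C = 0.619.
Mass balance: Σ fᵢ·δᵢ = δ_bulk ⇒ f_B·(-25.3) + f_C·(-8.4) = -32.1 − (-19.012) = -13.088
Substitute f_C = 0.619 − f_B:
f_B·(-25.3 − -8.4) = -13.088 − 0.619×(-8.4) = -7.889
f_B = -7.889 / -16.9 = 0.4668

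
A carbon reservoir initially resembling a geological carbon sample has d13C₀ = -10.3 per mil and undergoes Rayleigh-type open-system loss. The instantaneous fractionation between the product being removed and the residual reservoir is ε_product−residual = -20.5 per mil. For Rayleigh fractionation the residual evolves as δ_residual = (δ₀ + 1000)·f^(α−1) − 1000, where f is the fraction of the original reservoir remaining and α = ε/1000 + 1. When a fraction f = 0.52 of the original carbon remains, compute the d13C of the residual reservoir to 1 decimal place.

Rayleigh residual: δ_res = (δ₀ + 1000)·f^(α−1) − 1000
α = ε/1000 + 1 = 0.97950, so α − 1 = -0.02050
f^(α−1) = 0.52^(-0.02050) = 1.013496
δ_res = (-10.3 + 1000) × 1.013496 − 1000 = 1003.057 − 1000 = 3.06 per mil

3.1 per mil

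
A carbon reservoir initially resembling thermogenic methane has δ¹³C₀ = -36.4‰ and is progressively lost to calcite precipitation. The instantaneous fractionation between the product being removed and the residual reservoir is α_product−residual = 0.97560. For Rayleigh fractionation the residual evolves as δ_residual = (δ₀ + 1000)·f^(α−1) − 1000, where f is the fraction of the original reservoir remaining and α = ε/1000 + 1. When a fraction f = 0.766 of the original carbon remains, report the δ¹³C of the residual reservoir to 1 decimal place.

-30.1‰

Rayleigh residual: δ_res = (δ₀ + 1000)·f^(α−1) − 1000
α − 1 = -0.02440
f^(α−1) = 0.766^(-0.02440) = 1.006526
δ_res = (-36.4 + 1000) × 1.006526 − 1000 = 969.888 − 1000 = -30.11‰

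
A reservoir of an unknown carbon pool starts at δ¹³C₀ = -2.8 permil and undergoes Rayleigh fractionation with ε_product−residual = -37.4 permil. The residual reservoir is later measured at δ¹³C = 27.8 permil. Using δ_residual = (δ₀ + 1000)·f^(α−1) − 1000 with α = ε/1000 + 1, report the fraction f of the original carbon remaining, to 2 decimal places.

0.45

α − 1 = ε/1000 = -0.0374
(δ_res + 1000)/(δ₀ + 1000) = (27.8 + 1000)/(-2.8 + 1000) = 1027.8/997.2 = 1.030686
f = 1.030686^(1/-0.0374) = exp(ln(1.030686)/-0.0374) = exp(0.03022/-0.0374)
f = exp(-0.8081) = 0.4457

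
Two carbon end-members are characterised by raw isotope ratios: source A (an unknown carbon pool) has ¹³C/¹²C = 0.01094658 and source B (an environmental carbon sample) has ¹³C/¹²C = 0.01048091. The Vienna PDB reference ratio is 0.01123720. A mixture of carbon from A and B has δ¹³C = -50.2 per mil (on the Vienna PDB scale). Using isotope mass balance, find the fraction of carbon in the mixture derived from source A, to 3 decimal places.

δ_A = (0.01094658/0.01123720 − 1)×1000 = (0.974138 − 1)×1000 = -25.862 per mil
δ_B = (0.01048091/0.01123720 − 1)×1000 = (0.932698 − 1)×1000 = -67.302 per mil
f_A = (δ_mix − δ_B)/(δ_A − δ_B) = (-50.2 − (-67.302))/(-25.862 − (-67.302))
f_A = 17.102 / 41.440 = 0.4127

0.413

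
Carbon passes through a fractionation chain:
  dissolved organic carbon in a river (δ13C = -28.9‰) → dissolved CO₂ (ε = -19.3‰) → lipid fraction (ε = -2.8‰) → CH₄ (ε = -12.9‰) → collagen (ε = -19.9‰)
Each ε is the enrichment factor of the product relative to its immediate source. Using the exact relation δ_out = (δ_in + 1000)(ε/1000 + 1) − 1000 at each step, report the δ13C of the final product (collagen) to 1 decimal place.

-81.2‰

step 1: δ = (-28.90 + 1000)·(-19.3/1000 + 1) − 1000 = -47.64‰
step 2: δ = (-47.64 + 1000)·(-2.8/1000 + 1) − 1000 = -50.31‰
step 3: δ = (-50.31 + 1000)·(-12.9/1000 + 1) − 1000 = -62.56‰
step 4: δ = (-62.56 + 1000)·(-19.9/1000 + 1) − 1000 = -81.21‰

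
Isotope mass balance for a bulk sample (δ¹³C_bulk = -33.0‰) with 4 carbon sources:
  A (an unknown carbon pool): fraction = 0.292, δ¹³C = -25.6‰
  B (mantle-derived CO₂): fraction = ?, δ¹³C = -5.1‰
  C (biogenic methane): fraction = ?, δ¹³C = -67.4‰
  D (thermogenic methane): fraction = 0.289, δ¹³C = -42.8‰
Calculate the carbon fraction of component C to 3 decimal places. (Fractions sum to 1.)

Let f_C and f_B be the unknown fractions; fractions sum to 1 so f_C + f_B = 0.419.
Mass balance: Σ fᵢ·δᵢ = δ_bulk ⇒ f_C·(-67.4) + f_B·(-5.1) = -33.0 − (-19.844) = -13.156
Substitute f_B = 0.419 − f_C:
f_C·(-67.4 − -5.1) = -13.156 − 0.419×(-5.1) = -11.019
f_C = -11.019 / -62.3 = 0.1769

0.177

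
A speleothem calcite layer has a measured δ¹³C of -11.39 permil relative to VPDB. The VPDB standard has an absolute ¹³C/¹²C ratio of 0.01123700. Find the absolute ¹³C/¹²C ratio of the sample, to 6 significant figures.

R_sample = R_standard × (δ¹³C/1000 + 1)
R_sample = 0.01123700 × (-11.39/1000 + 1) = 0.01123700 × 0.988610
R_sample = 0.0111090

0.0111090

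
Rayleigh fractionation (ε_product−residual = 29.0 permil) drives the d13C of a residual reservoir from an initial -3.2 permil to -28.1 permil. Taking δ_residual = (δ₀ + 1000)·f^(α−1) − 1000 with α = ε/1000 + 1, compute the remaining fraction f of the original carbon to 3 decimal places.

α − 1 = ε/1000 = 0.0290
(δ_res + 1000)/(δ₀ + 1000) = (-28.1 + 1000)/(-3.2 + 1000) = 971.9/996.8 = 0.975020
f = 0.975020^(1/0.0290) = exp(ln(0.975020)/0.0290) = exp(-0.02530/0.0290)
f = exp(-0.8723) = 0.4180

0.418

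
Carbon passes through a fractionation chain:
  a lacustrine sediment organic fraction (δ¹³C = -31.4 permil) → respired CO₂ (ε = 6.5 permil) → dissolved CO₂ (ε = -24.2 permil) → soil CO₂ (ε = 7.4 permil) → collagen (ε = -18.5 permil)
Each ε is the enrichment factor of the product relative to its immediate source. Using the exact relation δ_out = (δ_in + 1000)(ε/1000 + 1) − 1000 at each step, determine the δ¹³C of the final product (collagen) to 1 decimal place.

-59.4 permil

step 1: δ = (-31.40 + 1000)·(6.5/1000 + 1) − 1000 = -25.10 permil
step 2: δ = (-25.10 + 1000)·(-24.2/1000 + 1) − 1000 = -48.70 permil
step 3: δ = (-48.70 + 1000)·(7.4/1000 + 1) − 1000 = -41.66 permil
step 4: δ = (-41.66 + 1000)·(-18.5/1000 + 1) − 1000 = -59.39 permil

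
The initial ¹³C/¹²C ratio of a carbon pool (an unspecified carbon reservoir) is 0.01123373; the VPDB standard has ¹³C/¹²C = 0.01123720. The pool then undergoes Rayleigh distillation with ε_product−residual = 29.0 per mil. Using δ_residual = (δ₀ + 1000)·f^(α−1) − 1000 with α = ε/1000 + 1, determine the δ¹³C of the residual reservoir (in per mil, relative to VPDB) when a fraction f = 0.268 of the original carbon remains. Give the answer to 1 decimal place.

δ₀ = (0.01123373/0.01123720 − 1)×1000 = (0.999691 − 1)×1000 = -0.309 per mil
α − 1 = ε/1000 = 0.0290
f^(α−1) = 0.268^(0.0290) = 0.962534
δ_res = (-0.309 + 1000) × 0.962534 − 1000 = 962.236 − 1000 = -37.76 per mil

-37.8 per mil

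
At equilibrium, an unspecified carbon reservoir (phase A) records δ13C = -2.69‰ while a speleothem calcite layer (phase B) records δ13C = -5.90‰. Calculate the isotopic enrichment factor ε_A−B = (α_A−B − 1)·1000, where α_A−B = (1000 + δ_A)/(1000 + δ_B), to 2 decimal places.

α_A−B = (1000 + -2.69) / (1000 + -5.90) = 997.31 / 994.10 = 1.003229
ε_A−B = (1.003229 − 1) × 1000 = 3.229‰
(The approximation ε ≈ δ_A − δ_B would give 3.21‰.)

3.23‰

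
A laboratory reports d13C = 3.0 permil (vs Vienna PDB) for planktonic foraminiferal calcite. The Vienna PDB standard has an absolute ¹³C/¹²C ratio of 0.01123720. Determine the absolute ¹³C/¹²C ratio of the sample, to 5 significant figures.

0.011271

R_sample = R_standard × (d13C/1000 + 1)
R_sample = 0.01123720 × (3.0/1000 + 1) = 0.01123720 × 1.003000
R_sample = 0.0112709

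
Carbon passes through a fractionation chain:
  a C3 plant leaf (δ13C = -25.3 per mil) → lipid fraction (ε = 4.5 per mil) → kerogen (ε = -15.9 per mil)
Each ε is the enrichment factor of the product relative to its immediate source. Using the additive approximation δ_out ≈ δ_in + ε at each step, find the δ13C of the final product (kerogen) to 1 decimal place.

step 1: δ ≈ -25.3 + (4.5) = -20.8 per mil
step 2: δ ≈ -20.8 + (-15.9) = -36.7 per mil

-36.7 per mil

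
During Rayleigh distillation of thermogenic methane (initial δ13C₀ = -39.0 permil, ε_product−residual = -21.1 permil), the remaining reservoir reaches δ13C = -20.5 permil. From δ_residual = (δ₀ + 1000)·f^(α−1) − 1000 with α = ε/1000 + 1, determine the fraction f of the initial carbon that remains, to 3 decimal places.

0.405

α − 1 = ε/1000 = -0.0211
(δ_res + 1000)/(δ₀ + 1000) = (-20.5 + 1000)/(-39.0 + 1000) = 979.5/961.0 = 1.019251
f = 1.019251^(1/-0.0211) = exp(ln(1.019251)/-0.0211) = exp(0.01907/-0.0211)
f = exp(-0.9037) = 0.4051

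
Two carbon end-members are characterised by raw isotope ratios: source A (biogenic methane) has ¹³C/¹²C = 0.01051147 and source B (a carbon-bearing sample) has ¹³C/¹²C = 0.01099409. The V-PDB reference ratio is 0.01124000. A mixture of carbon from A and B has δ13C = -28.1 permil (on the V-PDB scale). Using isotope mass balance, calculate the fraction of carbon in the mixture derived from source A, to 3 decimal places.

δ_A = (0.01051147/0.01124000 − 1)×1000 = (0.935184 − 1)×1000 = -64.816 permil
δ_B = (0.01099409/0.01124000 − 1)×1000 = (0.978122 − 1)×1000 = -21.878 permil
f_A = (δ_mix − δ_B)/(δ_A − δ_B) = (-28.1 − (-21.878))/(-64.816 − (-21.878))
f_A = -6.222 / -42.938 = 0.1449

0.145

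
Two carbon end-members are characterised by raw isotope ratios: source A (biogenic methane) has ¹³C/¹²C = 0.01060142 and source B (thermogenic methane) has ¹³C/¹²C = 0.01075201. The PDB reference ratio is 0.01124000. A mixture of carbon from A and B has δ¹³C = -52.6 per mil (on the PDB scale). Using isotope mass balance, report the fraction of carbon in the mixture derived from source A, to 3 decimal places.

δ_A = (0.01060142/0.01124000 − 1)×1000 = (0.943187 − 1)×1000 = -56.813 per mil
δ_B = (0.01075201/0.01124000 − 1)×1000 = (0.956585 − 1)×1000 = -43.415 per mil
f_A = (δ_mix − δ_B)/(δ_A − δ_B) = (-52.6 − (-43.415))/(-56.813 − (-43.415))
f_A = -9.185 / -13.398 = 0.6855

0.686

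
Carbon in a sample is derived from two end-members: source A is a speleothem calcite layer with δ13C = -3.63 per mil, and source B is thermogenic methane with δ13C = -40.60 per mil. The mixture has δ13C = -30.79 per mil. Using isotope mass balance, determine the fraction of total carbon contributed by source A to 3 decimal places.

δ_mix = f_A·δ_A + (1 − f_A)·δ_B  ⇒  f_A = (δ_mix − δ_B)/(δ_A − δ_B)
f_A = (-30.79 − (-40.60)) / (-3.63 − (-40.60))
f_A = 9.81 / 36.97 = 0.2654

0.265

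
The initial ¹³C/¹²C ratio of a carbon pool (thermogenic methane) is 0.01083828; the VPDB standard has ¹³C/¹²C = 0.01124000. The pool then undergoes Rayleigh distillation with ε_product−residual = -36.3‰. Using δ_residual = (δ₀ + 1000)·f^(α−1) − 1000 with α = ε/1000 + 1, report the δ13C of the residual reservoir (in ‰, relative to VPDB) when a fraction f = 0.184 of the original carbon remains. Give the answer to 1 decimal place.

δ₀ = (0.01083828/0.01124000 − 1)×1000 = (0.964260 − 1)×1000 = -35.740‰
α − 1 = ε/1000 = -0.0363
f^(α−1) = 0.184^(-0.0363) = 1.063377
δ_res = (-35.740 + 1000) × 1.063377 − 1000 = 1025.371 − 1000 = 25.37‰

25.4‰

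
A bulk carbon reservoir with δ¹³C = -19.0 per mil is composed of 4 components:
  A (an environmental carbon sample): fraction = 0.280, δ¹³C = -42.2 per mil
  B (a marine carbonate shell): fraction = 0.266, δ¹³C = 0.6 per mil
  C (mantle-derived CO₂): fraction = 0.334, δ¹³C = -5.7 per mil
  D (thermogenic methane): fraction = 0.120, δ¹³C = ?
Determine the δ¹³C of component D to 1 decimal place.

-45.3 per mil

Isotope mass balance: δ_bulk = Σ fᵢ·δᵢ.
-19.0 = 0.280×(-42.2) + 0.266×(0.6) + 0.334×(-5.7) + 0.120×δ_D
0.120·δ_D = -19.0 − (-13.560) = -5.440
δ_D = -5.440 / 0.120 = -45.33 per mil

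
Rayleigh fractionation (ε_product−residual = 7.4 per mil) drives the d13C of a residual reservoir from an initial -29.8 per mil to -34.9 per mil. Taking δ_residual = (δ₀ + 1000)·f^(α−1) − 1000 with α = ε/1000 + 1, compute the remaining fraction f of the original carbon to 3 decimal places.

α − 1 = ε/1000 = 0.0074
(δ_res + 1000)/(δ₀ + 1000) = (-34.9 + 1000)/(-29.8 + 1000) = 965.1/970.2 = 0.994743
f = 0.994743^(1/0.0074) = exp(ln(0.994743)/0.0074) = exp(-0.00527/0.0074)
f = exp(-0.7122) = 0.4905

0.491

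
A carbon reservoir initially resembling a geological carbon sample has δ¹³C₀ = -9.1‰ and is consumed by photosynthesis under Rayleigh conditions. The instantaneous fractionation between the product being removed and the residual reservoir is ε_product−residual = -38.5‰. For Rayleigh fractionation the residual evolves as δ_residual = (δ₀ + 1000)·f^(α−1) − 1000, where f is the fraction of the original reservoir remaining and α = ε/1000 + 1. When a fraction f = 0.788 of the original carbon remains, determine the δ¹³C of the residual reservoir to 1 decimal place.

0.0‰

Rayleigh residual: δ_res = (δ₀ + 1000)·f^(α−1) − 1000
α = ε/1000 + 1 = 0.96150, so α − 1 = -0.03850
f^(α−1) = 0.788^(-0.03850) = 1.009215
δ_res = (-9.1 + 1000) × 1.009215 − 1000 = 1000.031 − 1000 = 0.03‰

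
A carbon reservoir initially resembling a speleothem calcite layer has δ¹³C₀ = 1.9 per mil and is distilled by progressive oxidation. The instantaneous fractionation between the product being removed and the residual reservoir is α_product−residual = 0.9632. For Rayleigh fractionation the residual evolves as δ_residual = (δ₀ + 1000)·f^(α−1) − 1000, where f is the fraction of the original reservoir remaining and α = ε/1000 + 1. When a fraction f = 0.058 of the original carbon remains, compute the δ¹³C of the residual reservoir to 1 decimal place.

Rayleigh residual: δ_res = (δ₀ + 1000)·f^(α−1) − 1000
α − 1 = -0.03680
f^(α−1) = 0.058^(-0.03680) = 1.110467
δ_res = (1.9 + 1000) × 1.110467 − 1000 = 1112.577 − 1000 = 112.58 per mil

112.6 per mil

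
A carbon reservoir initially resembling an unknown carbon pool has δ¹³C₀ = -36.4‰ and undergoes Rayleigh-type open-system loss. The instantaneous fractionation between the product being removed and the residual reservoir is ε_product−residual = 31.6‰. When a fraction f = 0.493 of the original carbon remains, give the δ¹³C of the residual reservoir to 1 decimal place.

-57.7‰

Rayleigh residual: δ_res = (δ₀ + 1000)·f^(α−1) − 1000
α = ε/1000 + 1 = 1.03160, so α − 1 = 0.03160
f^(α−1) = 0.493^(0.03160) = 0.977899
δ_res = (-36.4 + 1000) × 0.977899 − 1000 = 942.303 − 1000 = -57.70‰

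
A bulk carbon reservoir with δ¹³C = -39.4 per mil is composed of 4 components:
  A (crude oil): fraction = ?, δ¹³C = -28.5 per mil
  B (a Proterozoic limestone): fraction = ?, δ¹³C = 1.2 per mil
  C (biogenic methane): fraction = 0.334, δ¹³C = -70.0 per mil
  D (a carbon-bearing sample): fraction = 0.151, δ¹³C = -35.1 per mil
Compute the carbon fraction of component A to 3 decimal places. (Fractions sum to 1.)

0.382

Let f_A and f_B be the unknown fractions; fractions sum to 1 so f_A + f_B = 0.515.
Mass balance: Σ fᵢ·δᵢ = δ_bulk ⇒ f_A·(-28.5) + f_B·(1.2) = -39.4 − (-28.680) = -10.720
Substitute f_B = 0.515 − f_A:
f_A·(-28.5 − 1.2) = -10.720 − 0.515×(1.2) = -11.338
f_A = -11.338 / -29.7 = 0.3817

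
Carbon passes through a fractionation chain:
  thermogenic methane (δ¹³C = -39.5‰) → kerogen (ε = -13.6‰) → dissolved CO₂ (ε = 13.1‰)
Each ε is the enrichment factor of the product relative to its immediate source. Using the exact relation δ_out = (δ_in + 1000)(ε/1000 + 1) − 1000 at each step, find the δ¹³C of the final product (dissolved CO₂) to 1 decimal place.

step 1: δ = (-39.50 + 1000)·(-13.6/1000 + 1) − 1000 = -52.56‰
step 2: δ = (-52.56 + 1000)·(13.1/1000 + 1) − 1000 = -40.15‰

-40.2‰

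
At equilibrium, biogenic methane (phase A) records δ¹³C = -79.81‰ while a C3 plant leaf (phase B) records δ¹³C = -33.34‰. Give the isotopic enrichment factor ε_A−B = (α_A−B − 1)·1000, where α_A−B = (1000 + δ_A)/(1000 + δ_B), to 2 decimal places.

-48.07‰

α_A−B = (1000 + -79.81) / (1000 + -33.34) = 920.19 / 966.66 = 0.951927
ε_A−B = (0.951927 − 1) × 1000 = -48.073‰
(The approximation ε ≈ δ_A − δ_B would give -46.47‰.)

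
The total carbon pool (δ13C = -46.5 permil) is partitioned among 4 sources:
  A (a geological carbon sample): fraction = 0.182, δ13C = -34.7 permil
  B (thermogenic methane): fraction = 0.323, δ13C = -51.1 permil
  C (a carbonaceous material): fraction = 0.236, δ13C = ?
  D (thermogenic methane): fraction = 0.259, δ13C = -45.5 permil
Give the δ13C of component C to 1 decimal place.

-50.4 permil

Isotope mass balance: δ_bulk = Σ fᵢ·δᵢ.
-46.5 = 0.182×(-34.7) + 0.323×(-51.1) + 0.236×δ_C + 0.259×(-45.5)
0.236·δ_C = -46.5 − (-34.605) = -11.895
δ_C = -11.895 / 0.236 = -50.40 permil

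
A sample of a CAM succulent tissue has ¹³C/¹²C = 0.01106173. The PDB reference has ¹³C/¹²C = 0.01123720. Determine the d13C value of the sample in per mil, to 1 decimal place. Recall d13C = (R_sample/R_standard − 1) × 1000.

d13C = (R_sample / R_standard − 1) × 1000
R_sample / R_standard = 0.01106173 / 0.01123720 = 0.984385
d13C = (0.984385 − 1) × 1000 = -15.62 per mil

-15.6 per mil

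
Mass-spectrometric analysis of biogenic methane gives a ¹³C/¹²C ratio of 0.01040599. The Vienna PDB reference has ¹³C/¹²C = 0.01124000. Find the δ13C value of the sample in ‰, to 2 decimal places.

-74.20‰

δ13C = (R_sample / R_standard − 1) × 1000
R_sample / R_standard = 0.01040599 / 0.01124000 = 0.925800
δ13C = (0.925800 − 1) × 1000 = -74.200‰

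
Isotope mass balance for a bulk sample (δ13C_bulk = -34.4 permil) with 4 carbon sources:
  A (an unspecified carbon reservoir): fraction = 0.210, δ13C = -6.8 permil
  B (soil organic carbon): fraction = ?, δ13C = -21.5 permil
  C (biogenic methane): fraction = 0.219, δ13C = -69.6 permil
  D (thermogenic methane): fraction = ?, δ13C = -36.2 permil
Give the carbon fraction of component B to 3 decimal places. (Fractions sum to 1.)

0.200

Let f_B and f_D be the unknown fractions; fractions sum to 1 so f_B + f_D = 0.571.
Mass balance: Σ fᵢ·δᵢ = δ_bulk ⇒ f_B·(-21.5) + f_D·(-36.2) = -34.4 − (-16.670) = -17.730
Substitute f_D = 0.571 − f_B:
f_B·(-21.5 − -36.2) = -17.730 − 0.571×(-36.2) = 2.941
f_B = 2.941 / 14.7 = 0.2000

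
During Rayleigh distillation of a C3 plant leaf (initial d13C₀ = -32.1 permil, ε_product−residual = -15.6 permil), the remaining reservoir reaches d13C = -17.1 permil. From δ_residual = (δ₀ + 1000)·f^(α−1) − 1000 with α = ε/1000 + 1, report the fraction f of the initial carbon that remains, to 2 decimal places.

0.37

α − 1 = ε/1000 = -0.0156
(δ_res + 1000)/(δ₀ + 1000) = (-17.1 + 1000)/(-32.1 + 1000) = 982.9/967.9 = 1.015497
f = 1.015497^(1/-0.0156) = exp(ln(1.015497)/-0.0156) = exp(0.01538/-0.0156)
f = exp(-0.9858) = 0.3731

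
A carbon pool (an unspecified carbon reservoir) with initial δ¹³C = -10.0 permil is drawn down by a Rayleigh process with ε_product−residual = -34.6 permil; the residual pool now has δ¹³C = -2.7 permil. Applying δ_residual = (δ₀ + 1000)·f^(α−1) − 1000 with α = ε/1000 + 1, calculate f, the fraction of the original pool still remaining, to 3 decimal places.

0.809

α − 1 = ε/1000 = -0.0346
(δ_res + 1000)/(δ₀ + 1000) = (-2.7 + 1000)/(-10.0 + 1000) = 997.3/990.0 = 1.007374
f = 1.007374^(1/-0.0346) = exp(ln(1.007374)/-0.0346) = exp(0.00735/-0.0346)
f = exp(-0.2123) = 0.8087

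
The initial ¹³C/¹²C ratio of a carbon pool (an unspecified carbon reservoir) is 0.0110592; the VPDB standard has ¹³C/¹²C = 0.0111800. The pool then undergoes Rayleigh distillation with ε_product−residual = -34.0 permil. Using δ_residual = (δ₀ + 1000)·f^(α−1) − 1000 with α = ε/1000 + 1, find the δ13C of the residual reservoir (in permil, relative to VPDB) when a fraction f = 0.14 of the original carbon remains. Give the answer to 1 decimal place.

57.6 permil

δ₀ = (0.0110592/0.0111800 − 1)×1000 = (0.989195 − 1)×1000 = -10.805 permil
α − 1 = ε/1000 = -0.0340
f^(α−1) = 0.14^(-0.0340) = 1.069133
δ_res = (-10.805 + 1000) × 1.069133 − 1000 = 1057.581 − 1000 = 57.58 permil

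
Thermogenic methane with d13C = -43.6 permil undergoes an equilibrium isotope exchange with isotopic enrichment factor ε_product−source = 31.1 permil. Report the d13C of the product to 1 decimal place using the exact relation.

To first order, δ_product ≈ δ_source + ε = -12.5 permil.
Exactly, δ_product = (δ_source + 1000)·(ε/1000 + 1) − 1000.
δ_product = (-43.6 + 1000) × (31.1/1000 + 1) − 1000
δ_product = -13.86 permil

-13.9 permil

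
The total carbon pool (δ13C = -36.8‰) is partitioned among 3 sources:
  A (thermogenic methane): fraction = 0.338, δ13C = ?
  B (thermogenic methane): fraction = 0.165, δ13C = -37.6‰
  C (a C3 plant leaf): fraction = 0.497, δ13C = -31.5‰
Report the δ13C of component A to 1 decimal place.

-44.2‰

Isotope mass balance: δ_bulk = Σ fᵢ·δᵢ.
-36.8 = 0.338×δ_A + 0.165×(-37.6) + 0.497×(-31.5)
0.338·δ_A = -36.8 − (-21.860) = -14.940
δ_A = -14.940 / 0.338 = -44.20‰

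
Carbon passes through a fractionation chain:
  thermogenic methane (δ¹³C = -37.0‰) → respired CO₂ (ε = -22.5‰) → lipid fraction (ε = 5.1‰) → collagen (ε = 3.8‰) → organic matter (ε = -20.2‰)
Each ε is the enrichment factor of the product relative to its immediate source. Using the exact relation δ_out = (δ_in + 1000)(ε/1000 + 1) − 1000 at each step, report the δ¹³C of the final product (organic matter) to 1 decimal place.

-69.5‰

step 1: δ = (-37.00 + 1000)·(-22.5/1000 + 1) − 1000 = -58.67‰
step 2: δ = (-58.67 + 1000)·(5.1/1000 + 1) − 1000 = -53.87‰
step 3: δ = (-53.87 + 1000)·(3.8/1000 + 1) − 1000 = -50.27‰
step 4: δ = (-50.27 + 1000)·(-20.2/1000 + 1) − 1000 = -69.46‰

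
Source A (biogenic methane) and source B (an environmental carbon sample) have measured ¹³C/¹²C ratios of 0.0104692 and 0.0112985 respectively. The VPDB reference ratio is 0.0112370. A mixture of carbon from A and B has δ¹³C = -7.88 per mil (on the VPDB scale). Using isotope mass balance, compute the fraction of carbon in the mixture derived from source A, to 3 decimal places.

δ_A = (0.0104692/0.0112370 − 1)×1000 = (0.931672 − 1)×1000 = -68.328 per mil
δ_B = (0.0112985/0.0112370 − 1)×1000 = (1.005473 − 1)×1000 = 5.473 per mil
f_A = (δ_mix − δ_B)/(δ_A − δ_B) = (-7.88 − (5.473))/(-68.328 − (5.473))
f_A = -13.353 / -73.801 = 0.1809

0.181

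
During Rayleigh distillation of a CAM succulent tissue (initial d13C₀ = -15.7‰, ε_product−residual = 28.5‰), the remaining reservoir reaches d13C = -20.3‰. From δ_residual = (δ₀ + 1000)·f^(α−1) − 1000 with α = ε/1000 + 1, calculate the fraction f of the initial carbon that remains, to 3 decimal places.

0.848

α − 1 = ε/1000 = 0.0285
(δ_res + 1000)/(δ₀ + 1000) = (-20.3 + 1000)/(-15.7 + 1000) = 979.7/984.3 = 0.995327
f = 0.995327^(1/0.0285) = exp(ln(0.995327)/0.0285) = exp(-0.00468/0.0285)
f = exp(-0.1644) = 0.8484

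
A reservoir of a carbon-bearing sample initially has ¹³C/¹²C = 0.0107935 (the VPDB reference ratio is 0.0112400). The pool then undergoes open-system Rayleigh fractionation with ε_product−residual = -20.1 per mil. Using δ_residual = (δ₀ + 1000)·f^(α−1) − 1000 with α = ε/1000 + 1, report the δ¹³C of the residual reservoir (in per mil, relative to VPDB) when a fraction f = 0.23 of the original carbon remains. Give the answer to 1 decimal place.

δ₀ = (0.0107935/0.0112400 − 1)×1000 = (0.960276 − 1)×1000 = -39.724 per mil
α − 1 = ε/1000 = -0.0201
f^(α−1) = 0.23^(-0.0201) = 1.029981
δ_res = (-39.724 + 1000) × 1.029981 − 1000 = 989.066 − 1000 = -10.93 per mil

-10.9 per mil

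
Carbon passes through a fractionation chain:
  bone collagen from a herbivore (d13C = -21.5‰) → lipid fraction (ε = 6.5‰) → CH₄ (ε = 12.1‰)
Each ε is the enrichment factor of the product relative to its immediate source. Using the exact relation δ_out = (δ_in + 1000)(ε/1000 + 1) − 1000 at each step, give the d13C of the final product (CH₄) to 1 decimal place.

step 1: δ = (-21.50 + 1000)·(6.5/1000 + 1) − 1000 = -15.14‰
step 2: δ = (-15.14 + 1000)·(12.1/1000 + 1) − 1000 = -3.22‰

-3.2‰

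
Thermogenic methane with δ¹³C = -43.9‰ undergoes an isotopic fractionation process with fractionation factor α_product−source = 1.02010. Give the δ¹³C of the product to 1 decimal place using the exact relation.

δ_product = (δ_source + 1000)·α − 1000
δ_product = (-43.9 + 1000) × 1.02010 − 1000
δ_product = 975.318 − 1000 = -24.68‰

-24.7‰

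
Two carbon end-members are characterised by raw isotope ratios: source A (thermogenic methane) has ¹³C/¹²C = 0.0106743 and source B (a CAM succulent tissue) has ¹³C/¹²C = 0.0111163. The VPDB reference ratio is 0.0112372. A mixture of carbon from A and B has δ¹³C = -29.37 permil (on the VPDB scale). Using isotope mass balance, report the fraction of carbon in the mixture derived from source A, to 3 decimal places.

δ_A = (0.0106743/0.0112372 − 1)×1000 = (0.949907 − 1)×1000 = -50.093 permil
δ_B = (0.0111163/0.0112372 − 1)×1000 = (0.989241 − 1)×1000 = -10.759 permil
f_A = (δ_mix − δ_B)/(δ_A − δ_B) = (-29.37 − (-10.759))/(-50.093 − (-10.759))
f_A = -18.611 / -39.334 = 0.4732

0.473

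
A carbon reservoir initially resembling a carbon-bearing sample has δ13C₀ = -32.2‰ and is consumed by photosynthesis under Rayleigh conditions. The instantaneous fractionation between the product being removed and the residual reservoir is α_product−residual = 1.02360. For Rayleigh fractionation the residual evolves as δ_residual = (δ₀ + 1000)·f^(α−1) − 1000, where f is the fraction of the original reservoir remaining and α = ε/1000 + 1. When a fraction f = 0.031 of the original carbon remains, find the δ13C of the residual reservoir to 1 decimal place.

-108.4‰

Rayleigh residual: δ_res = (δ₀ + 1000)·f^(α−1) − 1000
α − 1 = 0.02360
f^(α−1) = 0.031^(0.02360) = 0.921290
δ_res = (-32.2 + 1000) × 0.921290 − 1000 = 891.624 − 1000 = -108.38‰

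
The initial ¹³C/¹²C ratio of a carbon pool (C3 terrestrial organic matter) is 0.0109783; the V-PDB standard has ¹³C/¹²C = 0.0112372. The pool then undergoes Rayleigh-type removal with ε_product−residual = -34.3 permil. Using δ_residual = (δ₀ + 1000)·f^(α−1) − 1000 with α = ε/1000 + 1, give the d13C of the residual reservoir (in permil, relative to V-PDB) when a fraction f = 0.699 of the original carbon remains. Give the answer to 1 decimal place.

δ₀ = (0.0109783/0.0112372 − 1)×1000 = (0.976960 − 1)×1000 = -23.040 permil
α − 1 = ε/1000 = -0.0343
f^(α−1) = 0.699^(-0.0343) = 1.012359
δ_res = (-23.040 + 1000) × 1.012359 − 1000 = 989.034 − 1000 = -10.97 permil

-11.0 permil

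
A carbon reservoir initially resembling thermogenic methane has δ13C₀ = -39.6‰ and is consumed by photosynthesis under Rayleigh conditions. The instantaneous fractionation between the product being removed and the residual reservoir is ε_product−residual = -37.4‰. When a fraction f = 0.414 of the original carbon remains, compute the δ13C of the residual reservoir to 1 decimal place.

-7.4‰

Rayleigh residual: δ_res = (δ₀ + 1000)·f^(α−1) − 1000
α = ε/1000 + 1 = 0.96260, so α − 1 = -0.03740
f^(α−1) = 0.414^(-0.03740) = 1.033533
δ_res = (-39.6 + 1000) × 1.033533 − 1000 = 992.605 − 1000 = -7.40‰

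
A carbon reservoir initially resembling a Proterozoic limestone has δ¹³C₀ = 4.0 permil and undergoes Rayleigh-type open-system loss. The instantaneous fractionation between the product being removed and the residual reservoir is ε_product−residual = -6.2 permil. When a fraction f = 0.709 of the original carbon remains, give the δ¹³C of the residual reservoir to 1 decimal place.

6.1 permil

Rayleigh residual: δ_res = (δ₀ + 1000)·f^(α−1) − 1000
α = ε/1000 + 1 = 0.99380, so α − 1 = -0.00620
f^(α−1) = 0.709^(-0.00620) = 1.002134
δ_res = (4.0 + 1000) × 1.002134 − 1000 = 1006.143 − 1000 = 6.14 permil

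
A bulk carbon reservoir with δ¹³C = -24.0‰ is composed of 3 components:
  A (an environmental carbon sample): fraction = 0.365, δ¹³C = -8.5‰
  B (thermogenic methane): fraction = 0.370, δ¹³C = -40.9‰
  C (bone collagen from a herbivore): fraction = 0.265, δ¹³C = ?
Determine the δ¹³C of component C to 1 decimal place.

Isotope mass balance: δ_bulk = Σ fᵢ·δᵢ.
-24.0 = 0.365×(-8.5) + 0.370×(-40.9) + 0.265×δ_C
0.265·δ_C = -24.0 − (-18.235) = -5.765
δ_C = -5.765 / 0.265 = -21.75‰

-21.8‰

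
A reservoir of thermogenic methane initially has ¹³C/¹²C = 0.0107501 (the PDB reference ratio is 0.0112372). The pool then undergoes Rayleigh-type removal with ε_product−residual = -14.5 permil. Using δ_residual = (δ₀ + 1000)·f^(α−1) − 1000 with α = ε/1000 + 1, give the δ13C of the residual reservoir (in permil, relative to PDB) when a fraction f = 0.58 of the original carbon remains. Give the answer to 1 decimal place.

-35.8 permil

δ₀ = (0.0107501/0.0112372 − 1)×1000 = (0.956653 − 1)×1000 = -43.347 permil
α − 1 = ε/1000 = -0.0145
f^(α−1) = 0.58^(-0.0145) = 1.007930
δ_res = (-43.347 + 1000) × 1.007930 − 1000 = 964.239 − 1000 = -35.76 permil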